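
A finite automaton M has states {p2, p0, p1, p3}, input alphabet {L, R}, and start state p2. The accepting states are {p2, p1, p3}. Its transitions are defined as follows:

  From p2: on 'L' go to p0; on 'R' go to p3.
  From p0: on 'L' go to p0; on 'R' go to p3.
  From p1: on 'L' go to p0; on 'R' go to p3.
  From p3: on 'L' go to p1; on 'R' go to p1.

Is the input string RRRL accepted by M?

Yes

Trace: p2 -R-> p3 -R-> p1 -R-> p3 -L-> p1
End state p1 is accepting.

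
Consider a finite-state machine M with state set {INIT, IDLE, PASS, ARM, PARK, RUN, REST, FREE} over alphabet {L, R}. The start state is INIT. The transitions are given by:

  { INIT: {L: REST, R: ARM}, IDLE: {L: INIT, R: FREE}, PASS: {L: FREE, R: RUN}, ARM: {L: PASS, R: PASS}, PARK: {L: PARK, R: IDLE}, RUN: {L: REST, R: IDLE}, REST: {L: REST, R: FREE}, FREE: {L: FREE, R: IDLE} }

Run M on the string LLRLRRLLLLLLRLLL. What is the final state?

REST

Trace: INIT -L-> REST -L-> REST -R-> FREE -L-> FREE -R-> IDLE -R-> FREE -L-> FREE -L-> FREE -L-> FREE -L-> FREE -L-> FREE -L-> FREE -R-> IDLE -L-> INIT -L-> REST -L-> REST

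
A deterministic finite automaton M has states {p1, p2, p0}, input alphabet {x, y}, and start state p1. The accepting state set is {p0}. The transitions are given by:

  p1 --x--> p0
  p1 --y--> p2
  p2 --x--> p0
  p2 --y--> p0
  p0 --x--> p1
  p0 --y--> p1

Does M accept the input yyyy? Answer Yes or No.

No

Trace: p1 -y-> p2 -y-> p0 -y-> p1 -y-> p2
End state p2 is not accepting.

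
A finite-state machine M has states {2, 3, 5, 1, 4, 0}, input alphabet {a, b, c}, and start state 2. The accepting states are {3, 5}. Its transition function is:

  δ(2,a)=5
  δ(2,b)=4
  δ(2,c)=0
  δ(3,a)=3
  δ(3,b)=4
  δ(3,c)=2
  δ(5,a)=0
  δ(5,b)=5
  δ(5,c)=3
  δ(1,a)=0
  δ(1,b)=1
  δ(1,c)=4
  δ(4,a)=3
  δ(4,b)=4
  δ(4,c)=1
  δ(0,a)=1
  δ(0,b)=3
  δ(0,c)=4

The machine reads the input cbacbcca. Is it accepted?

Yes

Trace: 2 -c-> 0 -b-> 3 -a-> 3 -c-> 2 -b-> 4 -c-> 1 -c-> 4 -a-> 3
End state 3 is accepting.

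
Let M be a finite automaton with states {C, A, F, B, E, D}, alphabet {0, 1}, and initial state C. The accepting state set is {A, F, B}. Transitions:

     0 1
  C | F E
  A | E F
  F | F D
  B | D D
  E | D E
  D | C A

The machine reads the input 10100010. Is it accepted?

start at C
read '1': C → E
read '0': E → D
read '1': D → A
read '0': A → E
read '0': E → D
read '0': D → C
read '1': C → E
read '0': E → D
End state D is not accepting.

No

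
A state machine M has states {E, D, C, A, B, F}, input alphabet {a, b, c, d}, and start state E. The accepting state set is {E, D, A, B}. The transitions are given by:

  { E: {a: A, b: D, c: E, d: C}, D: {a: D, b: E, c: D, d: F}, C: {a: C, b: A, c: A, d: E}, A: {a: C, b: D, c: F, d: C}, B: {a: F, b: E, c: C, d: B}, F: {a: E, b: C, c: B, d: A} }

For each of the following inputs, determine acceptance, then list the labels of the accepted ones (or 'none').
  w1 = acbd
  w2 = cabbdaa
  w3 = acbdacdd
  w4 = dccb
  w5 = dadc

w1: E → A → F → C → E  → end E, accepted
w2: E → E → A → D → E → C → C → C  → end C, rejected
w3: E → A → F → C → E → A → F → A → C  → end C, rejected
w4: E → C → A → F → C  → end C, rejected
w5: E → C → C → E → E  → end E, accepted

w1, w5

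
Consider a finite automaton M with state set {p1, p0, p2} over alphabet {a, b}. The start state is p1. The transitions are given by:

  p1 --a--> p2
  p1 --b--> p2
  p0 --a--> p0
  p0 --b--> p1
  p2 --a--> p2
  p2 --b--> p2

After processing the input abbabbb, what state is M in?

p2

p1 → p2 → p2 → p2 → p2 → p2 → p2 → p2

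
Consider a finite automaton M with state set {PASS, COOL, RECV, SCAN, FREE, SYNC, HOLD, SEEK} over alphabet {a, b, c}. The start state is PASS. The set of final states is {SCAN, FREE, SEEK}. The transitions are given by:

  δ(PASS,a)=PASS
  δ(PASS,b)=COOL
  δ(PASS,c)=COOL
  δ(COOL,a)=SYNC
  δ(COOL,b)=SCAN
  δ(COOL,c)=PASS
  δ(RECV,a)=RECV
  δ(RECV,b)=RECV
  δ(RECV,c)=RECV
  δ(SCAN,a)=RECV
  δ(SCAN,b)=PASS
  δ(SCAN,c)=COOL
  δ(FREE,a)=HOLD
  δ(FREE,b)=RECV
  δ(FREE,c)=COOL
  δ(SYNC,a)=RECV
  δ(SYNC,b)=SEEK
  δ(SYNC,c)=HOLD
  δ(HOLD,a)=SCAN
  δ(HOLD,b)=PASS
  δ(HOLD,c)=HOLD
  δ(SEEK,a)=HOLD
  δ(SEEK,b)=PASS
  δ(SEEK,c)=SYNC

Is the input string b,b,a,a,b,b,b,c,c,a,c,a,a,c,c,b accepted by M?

PASS → COOL → SCAN → RECV → RECV → RECV → RECV → RECV → RECV → RECV → RECV → RECV → RECV → RECV → RECV → RECV → RECV
End state RECV is not accepting.

No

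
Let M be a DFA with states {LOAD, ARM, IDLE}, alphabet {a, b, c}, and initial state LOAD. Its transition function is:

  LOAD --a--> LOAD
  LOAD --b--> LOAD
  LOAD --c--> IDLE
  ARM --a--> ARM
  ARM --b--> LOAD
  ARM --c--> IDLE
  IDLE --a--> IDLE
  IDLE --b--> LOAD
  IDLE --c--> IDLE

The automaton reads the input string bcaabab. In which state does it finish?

Trace: LOAD -b-> LOAD -c-> IDLE -a-> IDLE -a-> IDLE -b-> LOAD -a-> LOAD -b-> LOAD

LOAD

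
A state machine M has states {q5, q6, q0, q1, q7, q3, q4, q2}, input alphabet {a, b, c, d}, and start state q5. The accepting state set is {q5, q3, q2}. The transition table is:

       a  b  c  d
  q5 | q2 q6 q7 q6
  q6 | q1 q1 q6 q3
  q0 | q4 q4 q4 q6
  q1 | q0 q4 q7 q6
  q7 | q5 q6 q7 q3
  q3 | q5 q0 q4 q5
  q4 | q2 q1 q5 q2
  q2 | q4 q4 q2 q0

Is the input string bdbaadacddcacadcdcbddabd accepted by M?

Trace: q5 -b-> q6 -d-> q3 -b-> q0 -a-> q4 -a-> q2 -d-> q0 -a-> q4 -c-> q5 -d-> q6 -d-> q3 -c-> q4 -a-> q2 -c-> q2 -a-> q4 -d-> q2 -c-> q2 -d-> q0 -c-> q4 -b-> q1 -d-> q6 -d-> q3 -a-> q5 -b-> q6 -d-> q3
End state q3 is accepting.

Yes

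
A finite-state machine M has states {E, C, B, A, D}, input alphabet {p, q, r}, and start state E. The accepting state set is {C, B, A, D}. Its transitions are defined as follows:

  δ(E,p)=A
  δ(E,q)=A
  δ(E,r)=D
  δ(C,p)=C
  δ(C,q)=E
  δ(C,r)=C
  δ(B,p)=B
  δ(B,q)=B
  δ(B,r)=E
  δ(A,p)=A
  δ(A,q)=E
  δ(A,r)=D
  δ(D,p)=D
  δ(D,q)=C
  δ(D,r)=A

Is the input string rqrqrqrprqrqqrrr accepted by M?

Yes

E → D → C → C → E → D → C → C → C → C → E → D → C → E → D → A → D
End state D is accepting.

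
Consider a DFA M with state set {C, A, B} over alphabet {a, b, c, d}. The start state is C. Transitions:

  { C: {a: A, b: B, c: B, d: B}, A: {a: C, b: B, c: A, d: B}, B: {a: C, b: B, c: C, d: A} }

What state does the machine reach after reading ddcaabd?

Trace: C -d-> B -d-> A -c-> A -a-> C -a-> A -b-> B -d-> A

A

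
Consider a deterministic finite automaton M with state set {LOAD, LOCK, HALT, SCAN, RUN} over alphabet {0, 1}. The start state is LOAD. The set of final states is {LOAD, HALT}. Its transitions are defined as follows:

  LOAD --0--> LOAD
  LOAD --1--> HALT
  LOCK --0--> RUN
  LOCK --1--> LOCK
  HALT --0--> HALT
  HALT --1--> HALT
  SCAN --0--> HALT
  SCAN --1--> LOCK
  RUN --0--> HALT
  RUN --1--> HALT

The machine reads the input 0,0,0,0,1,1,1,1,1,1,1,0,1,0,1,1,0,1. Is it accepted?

Trace: LOAD -0-> LOAD -0-> LOAD -0-> LOAD -0-> LOAD -1-> HALT -1-> HALT -1-> HALT -1-> HALT -1-> HALT -1-> HALT -1-> HALT -0-> HALT -1-> HALT -0-> HALT -1-> HALT -1-> HALT -0-> HALT -1-> HALT
End state HALT is accepting.

Yes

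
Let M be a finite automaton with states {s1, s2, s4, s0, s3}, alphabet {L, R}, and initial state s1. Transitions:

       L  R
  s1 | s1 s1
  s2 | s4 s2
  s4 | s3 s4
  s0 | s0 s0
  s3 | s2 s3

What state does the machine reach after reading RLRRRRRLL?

Trace: s1 -R-> s1 -L-> s1 -R-> s1 -R-> s1 -R-> s1 -R-> s1 -R-> s1 -L-> s1 -L-> s1

s1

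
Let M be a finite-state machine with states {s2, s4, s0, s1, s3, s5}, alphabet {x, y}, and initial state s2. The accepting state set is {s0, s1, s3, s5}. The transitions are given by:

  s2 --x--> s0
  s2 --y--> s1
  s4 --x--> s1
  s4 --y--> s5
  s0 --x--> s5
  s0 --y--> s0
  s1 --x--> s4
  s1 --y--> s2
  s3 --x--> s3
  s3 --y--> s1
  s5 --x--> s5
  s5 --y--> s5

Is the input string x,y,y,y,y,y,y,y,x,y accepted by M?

s2 → s0 → s0 → s0 → s0 → s0 → s0 → s0 → s0 → s5 → s5
End state s5 is accepting.

Yes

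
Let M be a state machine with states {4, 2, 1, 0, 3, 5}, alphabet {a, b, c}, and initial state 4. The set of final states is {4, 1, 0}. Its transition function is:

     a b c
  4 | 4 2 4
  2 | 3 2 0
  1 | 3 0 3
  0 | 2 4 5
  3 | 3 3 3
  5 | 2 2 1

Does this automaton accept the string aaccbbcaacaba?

start at 4
read 'a': 4 → 4
read 'a': 4 → 4
read 'c': 4 → 4
read 'c': 4 → 4
read 'b': 4 → 2
read 'b': 2 → 2
read 'c': 2 → 0
read 'a': 0 → 2
read 'a': 2 → 3
read 'c': 3 → 3
read 'a': 3 → 3
read 'b': 3 → 3
read 'a': 3 → 3
End state 3 is not accepting.

No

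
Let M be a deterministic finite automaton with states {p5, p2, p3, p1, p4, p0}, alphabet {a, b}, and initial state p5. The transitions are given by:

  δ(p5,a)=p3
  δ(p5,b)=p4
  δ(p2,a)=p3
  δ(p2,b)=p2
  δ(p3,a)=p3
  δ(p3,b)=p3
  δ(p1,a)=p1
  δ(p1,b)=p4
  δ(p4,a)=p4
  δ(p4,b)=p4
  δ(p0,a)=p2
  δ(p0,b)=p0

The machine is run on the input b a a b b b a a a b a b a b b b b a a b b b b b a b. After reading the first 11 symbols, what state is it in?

p5 → p4 → p4 → p4 → p4 → p4 → p4 → p4 → p4 → p4 → p4 → p4
After 11 symbols: p4.

p4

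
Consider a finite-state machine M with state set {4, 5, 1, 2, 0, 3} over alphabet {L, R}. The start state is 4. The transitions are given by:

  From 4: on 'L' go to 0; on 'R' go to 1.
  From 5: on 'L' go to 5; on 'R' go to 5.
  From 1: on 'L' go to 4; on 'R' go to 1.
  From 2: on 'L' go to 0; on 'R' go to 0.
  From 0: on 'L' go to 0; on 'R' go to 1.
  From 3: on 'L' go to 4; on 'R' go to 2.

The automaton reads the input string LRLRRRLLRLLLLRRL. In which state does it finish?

start at 4
read 'L': 4 → 0
read 'R': 0 → 1
read 'L': 1 → 4
read 'R': 4 → 1
read 'R': 1 → 1
read 'R': 1 → 1
read 'L': 1 → 4
read 'L': 4 → 0
read 'R': 0 → 1
read 'L': 1 → 4
read 'L': 4 → 0
read 'L': 0 → 0
read 'L': 0 → 0
read 'R': 0 → 1
read 'R': 1 → 1
read 'L': 1 → 4

4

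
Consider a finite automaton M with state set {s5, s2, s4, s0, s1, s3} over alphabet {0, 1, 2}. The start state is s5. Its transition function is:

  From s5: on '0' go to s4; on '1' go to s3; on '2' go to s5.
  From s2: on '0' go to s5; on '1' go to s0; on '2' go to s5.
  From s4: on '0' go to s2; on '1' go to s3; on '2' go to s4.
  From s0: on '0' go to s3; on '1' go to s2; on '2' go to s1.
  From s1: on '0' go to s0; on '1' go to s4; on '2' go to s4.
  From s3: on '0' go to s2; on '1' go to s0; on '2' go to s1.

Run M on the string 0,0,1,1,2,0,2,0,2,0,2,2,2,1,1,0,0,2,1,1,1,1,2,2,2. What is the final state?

s4

s5 → s4 → s2 → s0 → s2 → s5 → s4 → s4 → s2 → s5 → s4 → s4 → s4 → s4 → s3 → s0 → s3 → s2 → s5 → s3 → s0 → s2 → s0 → s1 → s4 → s4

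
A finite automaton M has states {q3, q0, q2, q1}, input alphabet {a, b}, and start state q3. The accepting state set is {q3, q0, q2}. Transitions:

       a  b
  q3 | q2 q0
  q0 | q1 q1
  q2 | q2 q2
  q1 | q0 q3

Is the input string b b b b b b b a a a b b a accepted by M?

No

q3 → q0 → q1 → q3 → q0 → q1 → q3 → q0 → q1 → q0 → q1 → q3 → q0 → q1
End state q1 is not accepting.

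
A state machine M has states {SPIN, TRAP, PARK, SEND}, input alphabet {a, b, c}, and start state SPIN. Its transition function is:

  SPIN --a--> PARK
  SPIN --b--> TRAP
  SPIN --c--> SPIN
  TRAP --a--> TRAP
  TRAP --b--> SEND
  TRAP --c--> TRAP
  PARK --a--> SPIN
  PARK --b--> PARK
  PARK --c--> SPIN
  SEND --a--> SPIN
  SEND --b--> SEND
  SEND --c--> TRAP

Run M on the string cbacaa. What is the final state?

TRAP

Trace: SPIN -c-> SPIN -b-> TRAP -a-> TRAP -c-> TRAP -a-> TRAP -a-> TRAP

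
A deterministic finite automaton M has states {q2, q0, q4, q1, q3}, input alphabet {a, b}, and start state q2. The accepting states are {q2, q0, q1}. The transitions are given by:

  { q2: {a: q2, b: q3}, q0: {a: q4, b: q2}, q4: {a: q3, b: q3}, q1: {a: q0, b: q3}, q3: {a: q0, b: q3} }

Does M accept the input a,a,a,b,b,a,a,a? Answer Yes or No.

No

Trace: q2 -a-> q2 -a-> q2 -a-> q2 -b-> q3 -b-> q3 -a-> q0 -a-> q4 -a-> q3
End state q3 is not accepting.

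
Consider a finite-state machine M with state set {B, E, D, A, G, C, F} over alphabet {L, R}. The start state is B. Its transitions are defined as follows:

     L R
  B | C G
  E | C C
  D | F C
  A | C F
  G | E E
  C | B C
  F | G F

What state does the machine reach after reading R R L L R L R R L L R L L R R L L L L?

C

B → G → E → C → B → G → E → C → C → B → C → C → B → C → C → C → B → C → B → C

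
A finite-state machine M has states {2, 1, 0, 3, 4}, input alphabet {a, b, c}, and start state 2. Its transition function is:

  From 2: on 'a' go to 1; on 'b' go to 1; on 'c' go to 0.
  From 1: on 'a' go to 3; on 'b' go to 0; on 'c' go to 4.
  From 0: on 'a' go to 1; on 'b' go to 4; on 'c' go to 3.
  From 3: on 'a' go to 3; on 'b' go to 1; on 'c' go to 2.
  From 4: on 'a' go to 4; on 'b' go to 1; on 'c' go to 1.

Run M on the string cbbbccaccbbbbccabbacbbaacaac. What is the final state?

2

Trace: 2 -c-> 0 -b-> 4 -b-> 1 -b-> 0 -c-> 3 -c-> 2 -a-> 1 -c-> 4 -c-> 1 -b-> 0 -b-> 4 -b-> 1 -b-> 0 -c-> 3 -c-> 2 -a-> 1 -b-> 0 -b-> 4 -a-> 4 -c-> 1 -b-> 0 -b-> 4 -a-> 4 -a-> 4 -c-> 1 -a-> 3 -a-> 3 -c-> 2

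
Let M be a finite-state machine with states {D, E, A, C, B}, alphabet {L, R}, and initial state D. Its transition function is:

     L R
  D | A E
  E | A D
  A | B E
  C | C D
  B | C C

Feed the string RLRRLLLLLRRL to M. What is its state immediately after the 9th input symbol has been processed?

Trace: D -R-> E -L-> A -R-> E -R-> D -L-> A -L-> B -L-> C -L-> C -L-> C
After 9 symbols: C.

C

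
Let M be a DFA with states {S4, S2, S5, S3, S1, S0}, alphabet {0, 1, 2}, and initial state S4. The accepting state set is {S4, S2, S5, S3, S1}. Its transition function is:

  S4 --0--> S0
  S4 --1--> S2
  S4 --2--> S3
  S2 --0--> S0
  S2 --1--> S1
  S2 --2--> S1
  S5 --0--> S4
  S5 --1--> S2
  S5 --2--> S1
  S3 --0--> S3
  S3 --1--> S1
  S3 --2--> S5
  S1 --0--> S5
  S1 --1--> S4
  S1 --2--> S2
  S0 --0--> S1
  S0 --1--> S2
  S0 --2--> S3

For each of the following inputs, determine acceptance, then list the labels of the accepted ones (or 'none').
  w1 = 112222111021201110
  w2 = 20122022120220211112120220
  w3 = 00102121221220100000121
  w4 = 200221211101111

w1: Trace: S4 -1-> S2 -1-> S1 -2-> S2 -2-> S1 -2-> S2 -2-> S1 -1-> S4 -1-> S2 -1-> S1 -0-> S5 -2-> S1 -1-> S4 -2-> S3 -0-> S3 -1-> S1 -1-> S4 -1-> S2 -0-> S0  → end S0, rejected
w2: Trace: S4 -2-> S3 -0-> S3 -1-> S1 -2-> S2 -2-> S1 -0-> S5 -2-> S1 -2-> S2 -1-> S1 -2-> S2 -0-> S0 -2-> S3 -2-> S5 -0-> S4 -2-> S3 -1-> S1 -1-> S4 -1-> S2 -1-> S1 -2-> S2 -1-> S1 -2-> S2 -0-> S0 -2-> S3 -2-> S5 -0-> S4  → end S4, accepted
w3: Trace: S4 -0-> S0 -0-> S1 -1-> S4 -0-> S0 -2-> S3 -1-> S1 -2-> S2 -1-> S1 -2-> S2 -2-> S1 -1-> S4 -2-> S3 -2-> S5 -0-> S4 -1-> S2 -0-> S0 -0-> S1 -0-> S5 -0-> S4 -0-> S0 -1-> S2 -2-> S1 -1-> S4  → end S4, accepted
w4: Trace: S4 -2-> S3 -0-> S3 -0-> S3 -2-> S5 -2-> S1 -1-> S4 -2-> S3 -1-> S1 -1-> S4 -1-> S2 -0-> S0 -1-> S2 -1-> S1 -1-> S4 -1-> S2  → end S2, accepted

w2, w3, w4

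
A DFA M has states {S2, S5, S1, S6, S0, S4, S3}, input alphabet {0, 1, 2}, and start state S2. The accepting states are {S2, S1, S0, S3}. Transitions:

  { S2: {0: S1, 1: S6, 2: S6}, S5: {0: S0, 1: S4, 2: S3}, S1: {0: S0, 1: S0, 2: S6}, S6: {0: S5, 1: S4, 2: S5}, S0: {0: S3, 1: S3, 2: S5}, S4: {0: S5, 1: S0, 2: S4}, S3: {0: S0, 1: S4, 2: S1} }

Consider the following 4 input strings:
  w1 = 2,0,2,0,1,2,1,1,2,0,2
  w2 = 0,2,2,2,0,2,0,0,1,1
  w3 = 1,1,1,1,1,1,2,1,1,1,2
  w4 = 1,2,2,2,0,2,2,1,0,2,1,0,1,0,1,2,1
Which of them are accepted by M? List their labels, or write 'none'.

w2, w3, w4

w1:
  start at S2
  read '2': S2 → S6
  read '0': S6 → S5
  read '2': S5 → S3
  read '0': S3 → S0
  read '1': S0 → S3
  read '2': S3 → S1
  read '1': S1 → S0
  read '1': S0 → S3
  read '2': S3 → S1
  read '0': S1 → S0
  read '2': S0 → S5
  end S5, rejected
w2:
  start at S2
  read '0': S2 → S1
  read '2': S1 → S6
  read '2': S6 → S5
  read '2': S5 → S3
  read '0': S3 → S0
  read '2': S0 → S5
  read '0': S5 → S0
  read '0': S0 → S3
  read '1': S3 → S4
  read '1': S4 → S0
  end S0, accepted
w3:
  start at S2
  read '1': S2 → S6
  read '1': S6 → S4
  read '1': S4 → S0
  read '1': S0 → S3
  read '1': S3 → S4
  read '1': S4 → S0
  read '2': S0 → S5
  read '1': S5 → S4
  read '1': S4 → S0
  read '1': S0 → S3
  read '2': S3 → S1
  end S1, accepted
w4:
  start at S2
  read '1': S2 → S6
  read '2': S6 → S5
  read '2': S5 → S3
  read '2': S3 → S1
  read '0': S1 → S0
  read '2': S0 → S5
  read '2': S5 → S3
  read '1': S3 → S4
  read '0': S4 → S5
  read '2': S5 → S3
  read '1': S3 → S4
  read '0': S4 → S5
  read '1': S5 → S4
  read '0': S4 → S5
  read '1': S5 → S4
  read '2': S4 → S4
  read '1': S4 → S0
  end S0, accepted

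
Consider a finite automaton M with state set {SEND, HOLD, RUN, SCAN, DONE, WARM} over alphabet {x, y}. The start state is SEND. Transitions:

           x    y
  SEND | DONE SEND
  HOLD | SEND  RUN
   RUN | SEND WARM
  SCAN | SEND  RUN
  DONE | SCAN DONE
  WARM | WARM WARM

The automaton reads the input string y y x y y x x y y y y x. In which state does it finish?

DONE

SEND → SEND → SEND → DONE → DONE → DONE → SCAN → SEND → SEND → SEND → SEND → SEND → DONE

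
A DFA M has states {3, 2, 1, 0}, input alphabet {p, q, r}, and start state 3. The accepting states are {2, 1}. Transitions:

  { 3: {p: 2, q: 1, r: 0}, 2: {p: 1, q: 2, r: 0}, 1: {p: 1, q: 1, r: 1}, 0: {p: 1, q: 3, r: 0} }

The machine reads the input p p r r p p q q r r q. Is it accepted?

Yes

Trace: 3 -p-> 2 -p-> 1 -r-> 1 -r-> 1 -p-> 1 -p-> 1 -q-> 1 -q-> 1 -r-> 1 -r-> 1 -q-> 1
End state 1 is accepting.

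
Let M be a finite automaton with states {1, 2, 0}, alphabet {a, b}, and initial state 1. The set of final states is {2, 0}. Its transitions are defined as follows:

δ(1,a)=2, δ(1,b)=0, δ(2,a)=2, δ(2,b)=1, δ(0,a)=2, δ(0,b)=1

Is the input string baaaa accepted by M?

start at 1
read 'b': 1 → 0
read 'a': 0 → 2
read 'a': 2 → 2
read 'a': 2 → 2
read 'a': 2 → 2
End state 2 is accepting.

Yes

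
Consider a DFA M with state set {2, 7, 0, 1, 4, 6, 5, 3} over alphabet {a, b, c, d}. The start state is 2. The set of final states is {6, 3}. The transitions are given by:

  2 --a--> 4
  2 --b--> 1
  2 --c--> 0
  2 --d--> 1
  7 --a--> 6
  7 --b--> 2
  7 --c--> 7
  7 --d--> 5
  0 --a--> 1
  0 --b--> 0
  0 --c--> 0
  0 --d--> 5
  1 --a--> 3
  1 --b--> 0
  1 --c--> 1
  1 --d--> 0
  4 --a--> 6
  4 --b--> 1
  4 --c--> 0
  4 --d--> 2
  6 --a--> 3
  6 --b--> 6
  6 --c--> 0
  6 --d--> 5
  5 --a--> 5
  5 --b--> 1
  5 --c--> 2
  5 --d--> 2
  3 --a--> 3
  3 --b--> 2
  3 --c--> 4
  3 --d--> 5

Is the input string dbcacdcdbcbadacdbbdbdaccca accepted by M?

start at 2
read 'd': 2 → 1
read 'b': 1 → 0
read 'c': 0 → 0
read 'a': 0 → 1
read 'c': 1 → 1
read 'd': 1 → 0
read 'c': 0 → 0
read 'd': 0 → 5
read 'b': 5 → 1
read 'c': 1 → 1
read 'b': 1 → 0
read 'a': 0 → 1
read 'd': 1 → 0
read 'a': 0 → 1
read 'c': 1 → 1
read 'd': 1 → 0
read 'b': 0 → 0
read 'b': 0 → 0
read 'd': 0 → 5
read 'b': 5 → 1
read 'd': 1 → 0
read 'a': 0 → 1
read 'c': 1 → 1
read 'c': 1 → 1
read 'c': 1 → 1
read 'a': 1 → 3
End state 3 is accepting.

Yes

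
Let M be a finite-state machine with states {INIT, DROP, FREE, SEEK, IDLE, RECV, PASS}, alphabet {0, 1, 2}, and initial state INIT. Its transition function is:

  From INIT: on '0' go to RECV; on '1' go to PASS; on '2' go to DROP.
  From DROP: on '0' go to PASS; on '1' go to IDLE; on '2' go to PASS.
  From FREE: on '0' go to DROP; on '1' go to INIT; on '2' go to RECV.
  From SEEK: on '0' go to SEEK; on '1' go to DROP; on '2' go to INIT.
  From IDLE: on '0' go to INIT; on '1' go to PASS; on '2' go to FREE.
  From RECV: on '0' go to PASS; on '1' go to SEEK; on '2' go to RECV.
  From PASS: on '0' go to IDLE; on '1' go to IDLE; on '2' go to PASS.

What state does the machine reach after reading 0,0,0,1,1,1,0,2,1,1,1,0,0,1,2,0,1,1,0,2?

PASS

start at INIT
read '0': INIT → RECV
read '0': RECV → PASS
read '0': PASS → IDLE
read '1': IDLE → PASS
read '1': PASS → IDLE
read '1': IDLE → PASS
read '0': PASS → IDLE
read '2': IDLE → FREE
read '1': FREE → INIT
read '1': INIT → PASS
read '1': PASS → IDLE
read '0': IDLE → INIT
read '0': INIT → RECV
read '1': RECV → SEEK
read '2': SEEK → INIT
read '0': INIT → RECV
read '1': RECV → SEEK
read '1': SEEK → DROP
read '0': DROP → PASS
read '2': PASS → PASS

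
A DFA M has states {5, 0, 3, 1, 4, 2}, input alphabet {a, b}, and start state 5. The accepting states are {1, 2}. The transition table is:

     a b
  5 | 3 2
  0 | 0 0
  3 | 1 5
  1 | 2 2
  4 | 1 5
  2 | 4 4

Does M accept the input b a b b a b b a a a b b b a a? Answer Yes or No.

Yes

5 → 2 → 4 → 5 → 2 → 4 → 5 → 2 → 4 → 1 → 2 → 4 → 5 → 2 → 4 → 1
End state 1 is accepting.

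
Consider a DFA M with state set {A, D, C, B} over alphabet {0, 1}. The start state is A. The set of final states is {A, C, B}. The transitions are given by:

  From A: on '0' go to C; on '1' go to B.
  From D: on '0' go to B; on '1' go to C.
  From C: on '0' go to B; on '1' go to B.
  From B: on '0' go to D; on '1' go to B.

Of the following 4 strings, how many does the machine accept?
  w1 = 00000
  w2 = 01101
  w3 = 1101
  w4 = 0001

3

w1:
  start at A
  read '0': A → C
  read '0': C → B
  read '0': B → D
  read '0': D → B
  read '0': B → D
  end D, rejected
w2:
  start at A
  read '0': A → C
  read '1': C → B
  read '1': B → B
  read '0': B → D
  read '1': D → C
  end C, accepted
w3:
  start at A
  read '1': A → B
  read '1': B → B
  read '0': B → D
  read '1': D → C
  end C, accepted
w4:
  start at A
  read '0': A → C
  read '0': C → B
  read '0': B → D
  read '1': D → C
  end C, accepted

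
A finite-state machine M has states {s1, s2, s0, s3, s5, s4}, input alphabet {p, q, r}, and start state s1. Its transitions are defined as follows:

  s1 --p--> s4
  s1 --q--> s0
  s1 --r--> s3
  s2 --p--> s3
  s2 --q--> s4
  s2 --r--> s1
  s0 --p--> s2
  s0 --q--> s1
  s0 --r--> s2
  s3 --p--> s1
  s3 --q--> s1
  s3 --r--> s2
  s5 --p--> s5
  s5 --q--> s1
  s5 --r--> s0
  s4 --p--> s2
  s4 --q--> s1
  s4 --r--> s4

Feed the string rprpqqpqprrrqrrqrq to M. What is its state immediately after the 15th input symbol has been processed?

s2

start at s1
read 'r': s1 → s3
read 'p': s3 → s1
read 'r': s1 → s3
read 'p': s3 → s1
read 'q': s1 → s0
read 'q': s0 → s1
read 'p': s1 → s4
read 'q': s4 → s1
read 'p': s1 → s4
read 'r': s4 → s4
read 'r': s4 → s4
read 'r': s4 → s4
read 'q': s4 → s1
read 'r': s1 → s3
read 'r': s3 → s2
After 15 symbols: s2.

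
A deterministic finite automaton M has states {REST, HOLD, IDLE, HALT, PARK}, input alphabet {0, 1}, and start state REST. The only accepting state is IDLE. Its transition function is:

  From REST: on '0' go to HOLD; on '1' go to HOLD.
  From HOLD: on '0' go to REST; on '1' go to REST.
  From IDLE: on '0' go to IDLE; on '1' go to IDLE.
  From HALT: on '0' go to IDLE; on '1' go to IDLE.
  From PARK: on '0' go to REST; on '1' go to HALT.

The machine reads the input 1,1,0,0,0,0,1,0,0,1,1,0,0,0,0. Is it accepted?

No

REST → HOLD → REST → HOLD → REST → HOLD → REST → HOLD → REST → HOLD → REST → HOLD → REST → HOLD → REST → HOLD
End state HOLD is not accepting.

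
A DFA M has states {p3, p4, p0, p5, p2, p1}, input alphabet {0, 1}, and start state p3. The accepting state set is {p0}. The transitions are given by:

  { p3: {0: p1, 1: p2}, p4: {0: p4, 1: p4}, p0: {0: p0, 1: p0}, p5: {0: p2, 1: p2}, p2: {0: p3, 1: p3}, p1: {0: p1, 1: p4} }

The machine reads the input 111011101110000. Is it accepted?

Trace: p3 -1-> p2 -1-> p3 -1-> p2 -0-> p3 -1-> p2 -1-> p3 -1-> p2 -0-> p3 -1-> p2 -1-> p3 -1-> p2 -0-> p3 -0-> p1 -0-> p1 -0-> p1
End state p1 is not accepting.

No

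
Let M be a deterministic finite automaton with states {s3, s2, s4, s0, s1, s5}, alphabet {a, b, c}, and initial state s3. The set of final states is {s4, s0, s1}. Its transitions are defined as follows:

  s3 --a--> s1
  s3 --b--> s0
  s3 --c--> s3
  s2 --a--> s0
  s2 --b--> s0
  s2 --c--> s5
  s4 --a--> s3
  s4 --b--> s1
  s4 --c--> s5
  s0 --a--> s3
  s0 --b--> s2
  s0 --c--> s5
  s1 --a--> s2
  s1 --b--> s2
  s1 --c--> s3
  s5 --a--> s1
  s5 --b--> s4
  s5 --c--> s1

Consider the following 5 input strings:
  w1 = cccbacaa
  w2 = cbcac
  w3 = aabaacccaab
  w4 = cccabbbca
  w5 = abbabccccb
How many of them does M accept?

w1: s3 → s3 → s3 → s3 → s0 → s3 → s3 → s1 → s2  → end s2, rejected
w2: s3 → s3 → s0 → s5 → s1 → s3  → end s3, rejected
w3: s3 → s1 → s2 → s0 → s3 → s1 → s3 → s3 → s3 → s1 → s2 → s0  → end s0, accepted
w4: s3 → s3 → s3 → s3 → s1 → s2 → s0 → s2 → s5 → s1  → end s1, accepted
w5: s3 → s1 → s2 → s0 → s3 → s0 → s5 → s1 → s3 → s3 → s0  → end s0, accepted

3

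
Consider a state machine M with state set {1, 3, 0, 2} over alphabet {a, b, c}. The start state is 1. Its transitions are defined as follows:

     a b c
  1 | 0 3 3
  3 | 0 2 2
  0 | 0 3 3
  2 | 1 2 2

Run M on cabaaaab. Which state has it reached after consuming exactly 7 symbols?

0

1 → 3 → 0 → 3 → 0 → 0 → 0 → 0
After 7 symbols: 0.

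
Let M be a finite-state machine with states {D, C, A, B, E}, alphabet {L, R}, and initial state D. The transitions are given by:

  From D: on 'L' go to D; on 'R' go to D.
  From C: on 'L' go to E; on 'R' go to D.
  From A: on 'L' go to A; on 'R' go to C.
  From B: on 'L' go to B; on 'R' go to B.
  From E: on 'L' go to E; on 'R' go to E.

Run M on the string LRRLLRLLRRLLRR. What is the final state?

D

D → D → D → D → D → D → D → D → D → D → D → D → D → D → D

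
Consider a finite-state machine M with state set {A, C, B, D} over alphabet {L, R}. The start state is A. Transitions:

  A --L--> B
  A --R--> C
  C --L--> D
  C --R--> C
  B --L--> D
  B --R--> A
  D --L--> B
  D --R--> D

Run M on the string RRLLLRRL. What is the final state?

B

start at A
read 'R': A → C
read 'R': C → C
read 'L': C → D
read 'L': D → B
read 'L': B → D
read 'R': D → D
read 'R': D → D
read 'L': D → B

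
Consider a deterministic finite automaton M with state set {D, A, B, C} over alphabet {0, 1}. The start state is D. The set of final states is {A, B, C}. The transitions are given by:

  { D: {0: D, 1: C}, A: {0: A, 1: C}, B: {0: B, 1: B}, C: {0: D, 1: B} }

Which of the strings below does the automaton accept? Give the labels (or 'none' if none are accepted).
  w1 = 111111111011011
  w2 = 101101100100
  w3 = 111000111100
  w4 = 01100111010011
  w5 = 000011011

w1:
  start at D
  read '1': D → C
  read '1': C → B
  read '1': B → B
  read '1': B → B
  read '1': B → B
  read '1': B → B
  read '1': B → B
  read '1': B → B
  read '1': B → B
  read '0': B → B
  read '1': B → B
  read '1': B → B
  read '0': B → B
  read '1': B → B
  read '1': B → B
  end B, accepted
w2:
  start at D
  read '1': D → C
  read '0': C → D
  read '1': D → C
  read '1': C → B
  read '0': B → B
  read '1': B → B
  read '1': B → B
  read '0': B → B
  read '0': B → B
  read '1': B → B
  read '0': B → B
  read '0': B → B
  end B, accepted
w3:
  start at D
  read '1': D → C
  read '1': C → B
  read '1': B → B
  read '0': B → B
  read '0': B → B
  read '0': B → B
  read '1': B → B
  read '1': B → B
  read '1': B → B
  read '1': B → B
  read '0': B → B
  read '0': B → B
  end B, accepted
w4:
  start at D
  read '0': D → D
  read '1': D → C
  read '1': C → B
  read '0': B → B
  read '0': B → B
  read '1': B → B
  read '1': B → B
  read '1': B → B
  read '0': B → B
  read '1': B → B
  read '0': B → B
  read '0': B → B
  read '1': B → B
  read '1': B → B
  end B, accepted
w5:
  start at D
  read '0': D → D
  read '0': D → D
  read '0': D → D
  read '0': D → D
  read '1': D → C
  read '1': C → B
  read '0': B → B
  read '1': B → B
  read '1': B → B
  end B, accepted

w1, w2, w3, w4, w5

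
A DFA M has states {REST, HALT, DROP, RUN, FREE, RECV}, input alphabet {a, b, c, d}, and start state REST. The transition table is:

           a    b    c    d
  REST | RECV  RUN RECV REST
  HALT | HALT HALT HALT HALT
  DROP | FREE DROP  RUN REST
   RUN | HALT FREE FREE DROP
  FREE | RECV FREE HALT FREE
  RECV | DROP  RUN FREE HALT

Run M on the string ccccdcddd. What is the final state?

HALT

start at REST
read 'c': REST → RECV
read 'c': RECV → FREE
read 'c': FREE → HALT
read 'c': HALT → HALT
read 'd': HALT → HALT
read 'c': HALT → HALT
read 'd': HALT → HALT
read 'd': HALT → HALT
read 'd': HALT → HALT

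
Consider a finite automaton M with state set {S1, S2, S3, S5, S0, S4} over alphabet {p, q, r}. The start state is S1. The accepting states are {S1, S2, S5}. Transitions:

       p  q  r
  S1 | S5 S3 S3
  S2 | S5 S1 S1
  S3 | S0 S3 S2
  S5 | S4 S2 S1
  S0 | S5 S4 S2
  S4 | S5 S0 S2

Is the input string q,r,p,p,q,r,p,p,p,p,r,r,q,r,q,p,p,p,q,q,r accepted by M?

S1 → S3 → S2 → S5 → S4 → S0 → S2 → S5 → S4 → S5 → S4 → S2 → S1 → S3 → S2 → S1 → S5 → S4 → S5 → S2 → S1 → S3
End state S3 is not accepting.

No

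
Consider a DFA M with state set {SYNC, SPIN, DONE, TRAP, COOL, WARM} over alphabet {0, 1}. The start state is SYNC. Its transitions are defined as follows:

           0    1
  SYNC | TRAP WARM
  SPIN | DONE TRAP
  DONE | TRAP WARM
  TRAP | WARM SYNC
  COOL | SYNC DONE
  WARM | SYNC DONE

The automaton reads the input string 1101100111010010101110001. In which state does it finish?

Trace: SYNC -1-> WARM -1-> DONE -0-> TRAP -1-> SYNC -1-> WARM -0-> SYNC -0-> TRAP -1-> SYNC -1-> WARM -1-> DONE -0-> TRAP -1-> SYNC -0-> TRAP -0-> WARM -1-> DONE -0-> TRAP -1-> SYNC -0-> TRAP -1-> SYNC -1-> WARM -1-> DONE -0-> TRAP -0-> WARM -0-> SYNC -1-> WARM

WARM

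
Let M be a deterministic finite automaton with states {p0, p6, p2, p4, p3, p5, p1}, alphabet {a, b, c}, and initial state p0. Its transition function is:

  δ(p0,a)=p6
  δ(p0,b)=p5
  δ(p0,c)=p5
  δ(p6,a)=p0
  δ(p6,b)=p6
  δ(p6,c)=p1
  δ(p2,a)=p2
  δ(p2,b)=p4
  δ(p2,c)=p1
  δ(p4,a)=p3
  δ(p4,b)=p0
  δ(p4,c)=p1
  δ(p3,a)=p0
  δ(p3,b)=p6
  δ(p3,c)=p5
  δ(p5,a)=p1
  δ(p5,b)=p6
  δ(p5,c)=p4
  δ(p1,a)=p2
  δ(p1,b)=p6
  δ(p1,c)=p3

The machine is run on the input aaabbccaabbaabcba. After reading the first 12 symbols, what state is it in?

p0

p0 → p6 → p0 → p6 → p6 → p6 → p1 → p3 → p0 → p6 → p6 → p6 → p0
After 12 symbols: p0.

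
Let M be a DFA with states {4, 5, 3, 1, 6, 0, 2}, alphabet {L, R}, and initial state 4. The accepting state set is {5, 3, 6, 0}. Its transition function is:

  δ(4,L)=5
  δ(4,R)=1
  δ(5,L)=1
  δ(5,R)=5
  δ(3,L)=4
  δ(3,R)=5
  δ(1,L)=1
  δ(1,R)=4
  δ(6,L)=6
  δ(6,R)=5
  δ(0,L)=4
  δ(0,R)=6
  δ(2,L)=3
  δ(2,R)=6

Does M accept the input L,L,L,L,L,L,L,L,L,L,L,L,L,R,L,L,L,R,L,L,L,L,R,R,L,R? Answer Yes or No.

No

start at 4
read 'L': 4 → 5
read 'L': 5 → 1
read 'L': 1 → 1
read 'L': 1 → 1
read 'L': 1 → 1
read 'L': 1 → 1
read 'L': 1 → 1
read 'L': 1 → 1
read 'L': 1 → 1
read 'L': 1 → 1
read 'L': 1 → 1
read 'L': 1 → 1
read 'L': 1 → 1
read 'R': 1 → 4
read 'L': 4 → 5
read 'L': 5 → 1
read 'L': 1 → 1
read 'R': 1 → 4
read 'L': 4 → 5
read 'L': 5 → 1
read 'L': 1 → 1
read 'L': 1 → 1
read 'R': 1 → 4
read 'R': 4 → 1
read 'L': 1 → 1
read 'R': 1 → 4
End state 4 is not accepting.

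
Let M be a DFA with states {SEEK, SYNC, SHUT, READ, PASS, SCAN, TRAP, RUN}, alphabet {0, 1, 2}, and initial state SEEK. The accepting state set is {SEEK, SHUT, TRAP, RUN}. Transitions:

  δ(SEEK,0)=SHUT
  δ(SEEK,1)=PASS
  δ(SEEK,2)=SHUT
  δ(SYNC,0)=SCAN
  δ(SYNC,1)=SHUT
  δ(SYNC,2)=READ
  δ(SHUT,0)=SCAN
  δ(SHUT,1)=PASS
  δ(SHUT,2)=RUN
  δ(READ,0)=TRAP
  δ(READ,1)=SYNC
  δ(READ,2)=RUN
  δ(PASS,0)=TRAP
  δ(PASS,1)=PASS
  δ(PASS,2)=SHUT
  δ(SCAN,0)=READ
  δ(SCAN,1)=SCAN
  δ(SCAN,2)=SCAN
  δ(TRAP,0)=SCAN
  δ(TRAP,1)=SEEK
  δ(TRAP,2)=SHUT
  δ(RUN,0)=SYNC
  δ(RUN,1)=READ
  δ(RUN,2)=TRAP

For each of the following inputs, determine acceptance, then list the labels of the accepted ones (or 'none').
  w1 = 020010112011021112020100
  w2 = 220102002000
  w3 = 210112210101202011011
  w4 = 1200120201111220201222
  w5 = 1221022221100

w2, w4

w1: SEEK → SHUT → RUN → SYNC → SCAN → SCAN → READ → SYNC → SHUT → RUN → SYNC → SHUT → PASS → TRAP → SHUT → PASS → PASS → PASS → SHUT → SCAN → SCAN → READ → SYNC → SCAN → READ  → end READ, rejected
w2: SEEK → SHUT → RUN → SYNC → SHUT → SCAN → SCAN → READ → TRAP → SHUT → SCAN → READ → TRAP  → end TRAP, accepted
w3: SEEK → SHUT → PASS → TRAP → SEEK → PASS → SHUT → RUN → READ → TRAP → SEEK → SHUT → PASS → SHUT → SCAN → SCAN → READ → SYNC → SHUT → SCAN → SCAN → SCAN  → end SCAN, rejected
w4: SEEK → PASS → SHUT → SCAN → READ → SYNC → READ → TRAP → SHUT → SCAN → SCAN → SCAN → SCAN → SCAN → SCAN → SCAN → READ → RUN → SYNC → SHUT → RUN → TRAP → SHUT  → end SHUT, accepted
w5: SEEK → PASS → SHUT → RUN → READ → TRAP → SHUT → RUN → TRAP → SHUT → PASS → PASS → TRAP → SCAN  → end SCAN, rejected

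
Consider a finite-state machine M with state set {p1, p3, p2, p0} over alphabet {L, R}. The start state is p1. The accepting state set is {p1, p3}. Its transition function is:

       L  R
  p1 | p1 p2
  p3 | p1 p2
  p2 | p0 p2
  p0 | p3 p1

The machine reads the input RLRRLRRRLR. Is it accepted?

Trace: p1 -R-> p2 -L-> p0 -R-> p1 -R-> p2 -L-> p0 -R-> p1 -R-> p2 -R-> p2 -L-> p0 -R-> p1
End state p1 is accepting.

Yes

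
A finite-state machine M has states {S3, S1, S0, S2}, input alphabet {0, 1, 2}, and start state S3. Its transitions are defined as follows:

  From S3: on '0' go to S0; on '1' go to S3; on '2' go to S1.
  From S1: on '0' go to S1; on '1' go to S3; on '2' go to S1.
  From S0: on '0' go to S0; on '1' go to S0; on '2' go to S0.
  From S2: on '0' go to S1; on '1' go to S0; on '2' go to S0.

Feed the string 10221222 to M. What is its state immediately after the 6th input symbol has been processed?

S0

S3 → S3 → S0 → S0 → S0 → S0 → S0
After 6 symbols: S0.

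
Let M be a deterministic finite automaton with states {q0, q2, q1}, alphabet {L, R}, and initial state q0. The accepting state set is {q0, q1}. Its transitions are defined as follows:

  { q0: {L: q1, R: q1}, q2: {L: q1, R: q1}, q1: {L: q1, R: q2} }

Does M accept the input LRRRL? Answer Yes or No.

start at q0
read 'L': q0 → q1
read 'R': q1 → q2
read 'R': q2 → q1
read 'R': q1 → q2
read 'L': q2 → q1
End state q1 is accepting.

Yes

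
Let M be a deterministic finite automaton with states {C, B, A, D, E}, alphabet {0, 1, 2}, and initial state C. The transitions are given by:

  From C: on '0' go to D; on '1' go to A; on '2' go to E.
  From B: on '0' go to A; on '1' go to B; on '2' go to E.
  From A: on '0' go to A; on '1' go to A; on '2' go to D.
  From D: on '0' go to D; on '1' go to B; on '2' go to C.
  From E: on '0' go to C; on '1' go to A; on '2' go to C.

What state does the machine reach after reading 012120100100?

A

start at C
read '0': C → D
read '1': D → B
read '2': B → E
read '1': E → A
read '2': A → D
read '0': D → D
read '1': D → B
read '0': B → A
read '0': A → A
read '1': A → A
read '0': A → A
read '0': A → A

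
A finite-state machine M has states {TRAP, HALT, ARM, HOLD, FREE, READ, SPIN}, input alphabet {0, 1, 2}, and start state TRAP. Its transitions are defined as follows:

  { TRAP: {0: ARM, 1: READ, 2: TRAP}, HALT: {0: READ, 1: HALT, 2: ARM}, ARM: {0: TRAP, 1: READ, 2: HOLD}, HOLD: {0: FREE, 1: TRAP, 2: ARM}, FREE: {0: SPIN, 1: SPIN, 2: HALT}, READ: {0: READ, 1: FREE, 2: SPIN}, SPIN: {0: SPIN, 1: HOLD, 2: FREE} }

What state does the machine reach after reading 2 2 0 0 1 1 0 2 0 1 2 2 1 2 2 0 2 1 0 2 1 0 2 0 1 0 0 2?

TRAP → TRAP → TRAP → ARM → TRAP → READ → FREE → SPIN → FREE → SPIN → HOLD → ARM → HOLD → TRAP → TRAP → TRAP → ARM → HOLD → TRAP → ARM → HOLD → TRAP → ARM → HOLD → FREE → SPIN → SPIN → SPIN → FREE

FREE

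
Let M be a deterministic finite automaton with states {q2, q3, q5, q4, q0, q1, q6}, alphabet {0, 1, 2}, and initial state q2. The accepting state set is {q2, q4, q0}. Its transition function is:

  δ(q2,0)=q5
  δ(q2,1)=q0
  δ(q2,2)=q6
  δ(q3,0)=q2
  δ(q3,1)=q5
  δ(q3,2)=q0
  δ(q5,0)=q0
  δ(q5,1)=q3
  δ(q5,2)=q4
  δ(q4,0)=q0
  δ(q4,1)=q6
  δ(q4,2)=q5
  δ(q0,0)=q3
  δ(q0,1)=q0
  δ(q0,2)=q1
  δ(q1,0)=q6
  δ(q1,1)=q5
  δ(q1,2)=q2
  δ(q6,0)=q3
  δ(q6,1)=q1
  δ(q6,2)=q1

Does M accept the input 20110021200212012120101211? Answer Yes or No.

start at q2
read '2': q2 → q6
read '0': q6 → q3
read '1': q3 → q5
read '1': q5 → q3
read '0': q3 → q2
read '0': q2 → q5
read '2': q5 → q4
read '1': q4 → q6
read '2': q6 → q1
read '0': q1 → q6
read '0': q6 → q3
read '2': q3 → q0
read '1': q0 → q0
read '2': q0 → q1
read '0': q1 → q6
read '1': q6 → q1
read '2': q1 → q2
read '1': q2 → q0
read '2': q0 → q1
read '0': q1 → q6
read '1': q6 → q1
read '0': q1 → q6
read '1': q6 → q1
read '2': q1 → q2
read '1': q2 → q0
read '1': q0 → q0
End state q0 is accepting.

Yes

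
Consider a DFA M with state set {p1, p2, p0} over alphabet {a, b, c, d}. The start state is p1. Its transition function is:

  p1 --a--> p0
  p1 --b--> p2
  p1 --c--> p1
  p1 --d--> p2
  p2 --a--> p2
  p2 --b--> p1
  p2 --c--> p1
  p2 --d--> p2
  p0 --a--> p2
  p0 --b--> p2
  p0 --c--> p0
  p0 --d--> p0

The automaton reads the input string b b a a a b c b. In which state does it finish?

start at p1
read 'b': p1 → p2
read 'b': p2 → p1
read 'a': p1 → p0
read 'a': p0 → p2
read 'a': p2 → p2
read 'b': p2 → p1
read 'c': p1 → p1
read 'b': p1 → p2

p2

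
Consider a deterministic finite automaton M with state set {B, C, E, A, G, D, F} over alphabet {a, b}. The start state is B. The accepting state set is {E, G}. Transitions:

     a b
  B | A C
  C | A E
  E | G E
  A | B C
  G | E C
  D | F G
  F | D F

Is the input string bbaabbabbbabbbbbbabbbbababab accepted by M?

B → C → E → G → E → E → E → G → C → E → E → G → C → E → E → E → E → E → G → C → E → E → E → G → C → A → C → A → C
End state C is not accepting.

No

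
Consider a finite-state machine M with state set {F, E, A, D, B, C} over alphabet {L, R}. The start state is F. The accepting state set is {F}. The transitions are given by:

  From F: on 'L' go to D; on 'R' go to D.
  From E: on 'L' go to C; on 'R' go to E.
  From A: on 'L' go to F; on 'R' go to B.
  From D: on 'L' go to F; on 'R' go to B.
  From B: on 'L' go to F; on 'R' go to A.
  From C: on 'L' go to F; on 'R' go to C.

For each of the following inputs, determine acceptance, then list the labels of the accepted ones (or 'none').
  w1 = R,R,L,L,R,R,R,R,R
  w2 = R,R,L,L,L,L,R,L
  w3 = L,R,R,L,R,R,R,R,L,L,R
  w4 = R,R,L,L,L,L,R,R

w2

w1:
  start at F
  read 'R': F → D
  read 'R': D → B
  read 'L': B → F
  read 'L': F → D
  read 'R': D → B
  read 'R': B → A
  read 'R': A → B
  read 'R': B → A
  read 'R': A → B
  end B, rejected
w2:
  start at F
  read 'R': F → D
  read 'R': D → B
  read 'L': B → F
  read 'L': F → D
  read 'L': D → F
  read 'L': F → D
  read 'R': D → B
  read 'L': B → F
  end F, accepted
w3:
  start at F
  read 'L': F → D
  read 'R': D → B
  read 'R': B → A
  read 'L': A → F
  read 'R': F → D
  read 'R': D → B
  read 'R': B → A
  read 'R': A → B
  read 'L': B → F
  read 'L': F → D
  read 'R': D → B
  end B, rejected
w4:
  start at F
  read 'R': F → D
  read 'R': D → B
  read 'L': B → F
  read 'L': F → D
  read 'L': D → F
  read 'L': F → D
  read 'R': D → B
  read 'R': B → A
  end A, rejected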